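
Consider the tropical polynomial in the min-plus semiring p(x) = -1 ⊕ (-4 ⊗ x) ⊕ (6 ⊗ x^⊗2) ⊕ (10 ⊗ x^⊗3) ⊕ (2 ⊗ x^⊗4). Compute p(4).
p(4) = -1

A tropical monomial a ⊗ x^⊗i evaluates to a + i · x. Evaluating each term at x = 4:
  Term 0 contributes -1 + 0 · 4 = -1
  Term 1 contributes -4 + 1 · 4 = 0
  Term 2 contributes 6 + 2 · 4 = 14
  Term 3 contributes 10 + 3 · 4 = 22
  Term 4 contributes 2 + 4 · 4 = 18
p(4) = ⊕ of these = min[-1, 0, 14, 22, 18] = -1.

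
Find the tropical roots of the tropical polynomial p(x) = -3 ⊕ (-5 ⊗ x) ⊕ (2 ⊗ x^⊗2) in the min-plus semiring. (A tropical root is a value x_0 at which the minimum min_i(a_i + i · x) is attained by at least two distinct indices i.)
Roots: {-7, 2}

Each tropical root is a break point of the lower envelope of the lines y = a_i + i · x (there are 3 lines, with slopes 0, 1, ..., 2). Only the lines that attain the minimum somewhere contribute to roots; other lines are dominated. Here the surviving (envelope) indices are i = 2, i = 1, i = 0.
Intersections between consecutive envelope lines give the roots: for adjacent envelope indices i < j the intersection is x = (a_i − a_j) / (j − i). Reading off the sorted break points: {-7, 2}.
Verification: at each break x_0, at least two indices attain the minimum of min_i(a_i + i · x_0).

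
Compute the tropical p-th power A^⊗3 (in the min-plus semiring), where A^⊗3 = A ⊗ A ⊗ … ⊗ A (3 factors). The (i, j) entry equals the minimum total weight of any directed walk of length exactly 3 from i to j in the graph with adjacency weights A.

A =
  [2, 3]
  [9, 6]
A^⊗3 =
  [6, 7]
  [13, 14]

Each entry (A^⊗3)_ij equals the minimum over all length-3 walks i = v_0 → v_1 → … → v_3 = j of Σ_t A[v_t][v_{t+1}]. For example, for (i, j) = (0, 1) we minimise over 4 possible intermediate vertex sequences; the minimum is 7, attained along the walk 0 → 0 → 0 → 1.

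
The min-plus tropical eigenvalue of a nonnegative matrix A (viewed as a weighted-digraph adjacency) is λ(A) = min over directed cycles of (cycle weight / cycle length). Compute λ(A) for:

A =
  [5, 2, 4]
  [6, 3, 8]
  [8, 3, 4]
λ(A) = 3

Enumerate directed cycles and compute their means (weight / length). Sample:
  cycle 0 → 0: weight = 5, length = 1, mean = 5/1 ≈ 5.000
  cycle 1 → 1: weight = 3, length = 1, mean = 3/1 ≈ 3.000
  cycle 2 → 2: weight = 4, length = 1, mean = 4/1 ≈ 4.000
  cycle 0 → 1 → 0: weight = 8, length = 2, mean = 8/2 ≈ 4.000
  cycle 0 → 2 → 0: weight = 12, length = 2, mean = 12/2 ≈ 6.000
  cycle 1 → 0 → 1: weight = 8, length = 2, mean = 8/2 ≈ 4.000
Minimum mean = 3.000, attained e.g. along the cycle 1 → 1 with weight 3 and length 1. So λ(A) = 3/1 = 3.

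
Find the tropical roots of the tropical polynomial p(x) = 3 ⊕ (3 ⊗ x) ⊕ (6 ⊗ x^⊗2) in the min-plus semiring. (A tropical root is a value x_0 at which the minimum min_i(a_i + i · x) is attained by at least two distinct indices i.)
Roots: {-3, 0}

Each tropical root is a break point of the lower envelope of the lines y = a_i + i · x (there are 3 lines, with slopes 0, 1, ..., 2). Only the lines that attain the minimum somewhere contribute to roots; other lines are dominated. Here the surviving (envelope) indices are i = 2, i = 1, i = 0.
Intersections between consecutive envelope lines give the roots: for adjacent envelope indices i < j the intersection is x = (a_i − a_j) / (j − i). Reading off the sorted break points: {-3, 0}.
Verification: at each break x_0, at least two indices attain the minimum of min_i(a_i + i · x_0).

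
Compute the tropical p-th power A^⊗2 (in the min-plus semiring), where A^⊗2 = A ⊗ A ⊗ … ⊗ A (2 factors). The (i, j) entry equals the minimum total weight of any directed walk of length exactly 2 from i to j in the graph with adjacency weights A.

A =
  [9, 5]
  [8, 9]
A^⊗2 =
  [13, 14]
  [17, 13]

Each entry (A^⊗2)_ij equals the minimum over all length-2 walks i = v_0 → v_1 → … → v_2 = j of Σ_t A[v_t][v_{t+1}]. For example, for (i, j) = (0, 1) we minimise over 2 possible intermediate vertex sequences; the minimum is 14, attained along the walk 0 → 0 → 1.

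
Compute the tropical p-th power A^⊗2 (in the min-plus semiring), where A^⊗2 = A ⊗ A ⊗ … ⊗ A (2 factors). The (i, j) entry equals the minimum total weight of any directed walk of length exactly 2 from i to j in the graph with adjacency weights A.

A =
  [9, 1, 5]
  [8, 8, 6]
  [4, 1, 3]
A^⊗2 =
  [9, 6, 7]
  [10, 7, 9]
  [7, 4, 6]

Each entry (A^⊗2)_ij equals the minimum over all length-2 walks i = v_0 → v_1 → … → v_2 = j of Σ_t A[v_t][v_{t+1}]. For example, for (i, j) = (0, 2) we minimise over 3 possible intermediate vertex sequences; the minimum is 7, attained along the walk 0 → 1 → 2.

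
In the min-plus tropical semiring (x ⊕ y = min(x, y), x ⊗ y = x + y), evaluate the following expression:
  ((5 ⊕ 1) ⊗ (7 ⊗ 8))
((5 ⊕ 1) ⊗ (7 ⊗ 8)) = 16

Expand innermost to outermost. Recall ⊕ takes the minimum of its arguments and ⊗ takes their sum. Working out the expression ((5 ⊕ 1) ⊗ (7 ⊗ 8)) gives 16.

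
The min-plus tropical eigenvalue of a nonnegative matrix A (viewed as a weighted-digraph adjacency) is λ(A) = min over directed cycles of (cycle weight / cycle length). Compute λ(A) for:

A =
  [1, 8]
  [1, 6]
λ(A) = 1

Enumerate directed cycles and compute their means (weight / length). Sample:
  cycle 0 → 0: weight = 1, length = 1, mean = 1/1 ≈ 1.000
  cycle 1 → 1: weight = 6, length = 1, mean = 6/1 ≈ 6.000
  cycle 0 → 1 → 0: weight = 9, length = 2, mean = 9/2 ≈ 4.500
  cycle 1 → 0 → 1: weight = 9, length = 2, mean = 9/2 ≈ 4.500
Minimum mean = 1.000, attained e.g. along the cycle 0 → 0 with weight 1 and length 1. So λ(A) = 1/1 = 1.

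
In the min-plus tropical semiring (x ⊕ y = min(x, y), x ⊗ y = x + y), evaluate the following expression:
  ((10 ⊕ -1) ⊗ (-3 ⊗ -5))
((10 ⊕ -1) ⊗ (-3 ⊗ -5)) = -9

Expand innermost to outermost. Recall ⊕ takes the minimum of its arguments and ⊗ takes their sum. Working out the expression ((10 ⊕ -1) ⊗ (-3 ⊗ -5)) gives -9.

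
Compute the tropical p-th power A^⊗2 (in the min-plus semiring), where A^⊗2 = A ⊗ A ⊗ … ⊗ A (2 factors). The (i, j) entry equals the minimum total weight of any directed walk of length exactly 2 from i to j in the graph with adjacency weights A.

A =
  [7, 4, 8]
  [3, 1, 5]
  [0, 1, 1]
A^⊗2 =
  [7, 5, 9]
  [4, 2, 6]
  [1, 2, 2]

Each entry (A^⊗2)_ij equals the minimum over all length-2 walks i = v_0 → v_1 → … → v_2 = j of Σ_t A[v_t][v_{t+1}]. For example, for (i, j) = (0, 2) we minimise over 3 possible intermediate vertex sequences; the minimum is 9, attained along the walk 0 → 1 → 2.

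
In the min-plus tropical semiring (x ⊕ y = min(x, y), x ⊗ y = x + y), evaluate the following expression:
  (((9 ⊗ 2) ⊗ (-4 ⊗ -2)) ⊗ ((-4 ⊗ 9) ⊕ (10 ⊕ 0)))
(((9 ⊗ 2) ⊗ (-4 ⊗ -2)) ⊗ ((-4 ⊗ 9) ⊕ (10 ⊕ 0))) = 5

Expand innermost to outermost. Recall ⊕ takes the minimum of its arguments and ⊗ takes their sum. Working out the expression (((9 ⊗ 2) ⊗ (-4 ⊗ -2)) ⊗ ((-4 ⊗ 9) ⊕ (10 ⊕ 0))) gives 5.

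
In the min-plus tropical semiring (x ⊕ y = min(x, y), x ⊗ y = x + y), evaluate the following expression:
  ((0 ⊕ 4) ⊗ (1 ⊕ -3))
((0 ⊕ 4) ⊗ (1 ⊕ -3)) = -3

Expand innermost to outermost. Recall ⊕ takes the minimum of its arguments and ⊗ takes their sum. Working out the expression ((0 ⊕ 4) ⊗ (1 ⊕ -3)) gives -3.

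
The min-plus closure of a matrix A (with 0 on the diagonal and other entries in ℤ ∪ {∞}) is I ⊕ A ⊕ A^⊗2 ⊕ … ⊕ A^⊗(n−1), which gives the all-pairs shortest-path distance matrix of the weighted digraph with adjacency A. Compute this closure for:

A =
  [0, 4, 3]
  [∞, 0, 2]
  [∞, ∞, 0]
Closure =
  [0, 4, 3]
  [∞, 0, 2]
  [∞, ∞, 0]

This is the Floyd-Warshall all-pairs shortest-path computation. For each intermediate vertex k = 0, 1, …, 2, update dist[i][j] ← min(dist[i][j], dist[i][k] + dist[k][j]). The final matrix gives, for each (i, j), the minimum total weight of any directed path from i to j (possibly empty when i = j).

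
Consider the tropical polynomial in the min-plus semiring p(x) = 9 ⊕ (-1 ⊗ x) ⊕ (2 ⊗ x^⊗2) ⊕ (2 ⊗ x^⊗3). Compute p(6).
p(6) = 5

A tropical monomial a ⊗ x^⊗i evaluates to a + i · x. Evaluating each term at x = 6:
  Term 0 contributes 9 + 0 · 6 = 9
  Term 1 contributes -1 + 1 · 6 = 5
  Term 2 contributes 2 + 2 · 6 = 14
  Term 3 contributes 2 + 3 · 6 = 20
p(6) = ⊕ of these = min[9, 5, 14, 20] = 5.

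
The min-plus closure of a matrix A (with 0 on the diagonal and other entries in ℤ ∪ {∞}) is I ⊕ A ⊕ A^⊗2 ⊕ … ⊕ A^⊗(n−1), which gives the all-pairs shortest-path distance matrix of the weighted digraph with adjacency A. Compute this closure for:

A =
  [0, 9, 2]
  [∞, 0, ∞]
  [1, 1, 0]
Closure =
  [0, 3, 2]
  [∞, 0, ∞]
  [1, 1, 0]

This is the Floyd-Warshall all-pairs shortest-path computation. For each intermediate vertex k = 0, 1, …, 2, update dist[i][j] ← min(dist[i][j], dist[i][k] + dist[k][j]). The final matrix gives, for each (i, j), the minimum total weight of any directed path from i to j (possibly empty when i = j).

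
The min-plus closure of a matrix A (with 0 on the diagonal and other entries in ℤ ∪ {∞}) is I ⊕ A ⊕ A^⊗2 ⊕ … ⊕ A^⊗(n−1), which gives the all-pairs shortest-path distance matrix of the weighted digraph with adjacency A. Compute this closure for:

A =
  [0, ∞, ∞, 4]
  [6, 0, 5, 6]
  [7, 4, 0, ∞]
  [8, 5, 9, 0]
Closure =
  [0, 9, 13, 4]
  [6, 0, 5, 6]
  [7, 4, 0, 10]
  [8, 5, 9, 0]

This is the Floyd-Warshall all-pairs shortest-path computation. For each intermediate vertex k = 0, 1, …, 3, update dist[i][j] ← min(dist[i][j], dist[i][k] + dist[k][j]). The final matrix gives, for each (i, j), the minimum total weight of any directed path from i to j (possibly empty when i = j).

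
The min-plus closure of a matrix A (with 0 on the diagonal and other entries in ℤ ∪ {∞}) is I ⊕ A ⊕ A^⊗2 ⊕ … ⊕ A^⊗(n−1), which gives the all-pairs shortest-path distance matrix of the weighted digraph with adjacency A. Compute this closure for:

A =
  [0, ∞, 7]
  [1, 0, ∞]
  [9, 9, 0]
Closure =
  [0, 16, 7]
  [1, 0, 8]
  [9, 9, 0]

This is the Floyd-Warshall all-pairs shortest-path computation. For each intermediate vertex k = 0, 1, …, 2, update dist[i][j] ← min(dist[i][j], dist[i][k] + dist[k][j]). The final matrix gives, for each (i, j), the minimum total weight of any directed path from i to j (possibly empty when i = j).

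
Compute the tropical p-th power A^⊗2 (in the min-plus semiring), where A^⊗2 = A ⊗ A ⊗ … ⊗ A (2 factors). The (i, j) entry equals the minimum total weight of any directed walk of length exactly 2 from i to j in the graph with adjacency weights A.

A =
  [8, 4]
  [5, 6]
A^⊗2 =
  [9, 10]
  [11, 9]

Each entry (A^⊗2)_ij equals the minimum over all length-2 walks i = v_0 → v_1 → … → v_2 = j of Σ_t A[v_t][v_{t+1}]. For example, for (i, j) = (0, 1) we minimise over 2 possible intermediate vertex sequences; the minimum is 10, attained along the walk 0 → 1 → 1.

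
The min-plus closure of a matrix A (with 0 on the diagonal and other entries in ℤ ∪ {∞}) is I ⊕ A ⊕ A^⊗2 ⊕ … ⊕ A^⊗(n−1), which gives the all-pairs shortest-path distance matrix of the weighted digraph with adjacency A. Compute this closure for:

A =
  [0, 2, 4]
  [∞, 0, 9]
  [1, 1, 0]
Closure =
  [0, 2, 4]
  [10, 0, 9]
  [1, 1, 0]

This is the Floyd-Warshall all-pairs shortest-path computation. For each intermediate vertex k = 0, 1, …, 2, update dist[i][j] ← min(dist[i][j], dist[i][k] + dist[k][j]). The final matrix gives, for each (i, j), the minimum total weight of any directed path from i to j (possibly empty when i = j).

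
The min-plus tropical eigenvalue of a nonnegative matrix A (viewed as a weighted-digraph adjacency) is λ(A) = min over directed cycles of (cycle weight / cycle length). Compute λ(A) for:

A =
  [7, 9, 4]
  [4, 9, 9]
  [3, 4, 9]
λ(A) = 7/2

Enumerate directed cycles and compute their means (weight / length). Sample:
  cycle 0 → 0: weight = 7, length = 1, mean = 7/1 ≈ 7.000
  cycle 1 → 1: weight = 9, length = 1, mean = 9/1 ≈ 9.000
  cycle 2 → 2: weight = 9, length = 1, mean = 9/1 ≈ 9.000
  cycle 0 → 1 → 0: weight = 13, length = 2, mean = 13/2 ≈ 6.500
  cycle 0 → 2 → 0: weight = 7, length = 2, mean = 7/2 ≈ 3.500
  cycle 1 → 0 → 1: weight = 13, length = 2, mean = 13/2 ≈ 6.500
Minimum mean = 3.500, attained e.g. along the cycle 0 → 2 → 0 with weight 7 and length 2. So λ(A) = 7/2 = 7/2.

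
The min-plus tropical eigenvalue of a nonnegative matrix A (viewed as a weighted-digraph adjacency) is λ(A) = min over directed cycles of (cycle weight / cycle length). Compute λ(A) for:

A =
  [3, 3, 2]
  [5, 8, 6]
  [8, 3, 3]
λ(A) = 3

Enumerate directed cycles and compute their means (weight / length). Sample:
  cycle 0 → 0: weight = 3, length = 1, mean = 3/1 ≈ 3.000
  cycle 1 → 1: weight = 8, length = 1, mean = 8/1 ≈ 8.000
  cycle 2 → 2: weight = 3, length = 1, mean = 3/1 ≈ 3.000
  cycle 0 → 1 → 0: weight = 8, length = 2, mean = 8/2 ≈ 4.000
  cycle 0 → 2 → 0: weight = 10, length = 2, mean = 10/2 ≈ 5.000
  cycle 1 → 0 → 1: weight = 8, length = 2, mean = 8/2 ≈ 4.000
Minimum mean = 3.000, attained e.g. along the cycle 0 → 0 with weight 3 and length 1. So λ(A) = 3/1 = 3.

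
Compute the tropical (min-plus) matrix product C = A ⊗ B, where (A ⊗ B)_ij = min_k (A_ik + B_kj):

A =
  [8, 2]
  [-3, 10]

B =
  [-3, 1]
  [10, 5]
A ⊗ B =
  [5, 7]
  [-6, -2]

Apply the min-plus product entry-by-entry:
  C[0][0] = min over k of (A[0][0] + B[0][0] = 8 + -3 = 5, A[0][1] + B[1][0] = 2 + 10 = 12) = 5 (attained at k = 0)
  C[0][1] = min over k of (A[0][0] + B[0][1] = 8 + 1 = 9, A[0][1] + B[1][1] = 2 + 5 = 7) = 7 (attained at k = 1)
  C[1][0] = min over k of (A[1][0] + B[0][0] = -3 + -3 = -6, A[1][1] + B[1][0] = 10 + 10 = 20) = -6 (attained at k = 0)
  C[1][1] = min over k of (A[1][0] + B[0][1] = -3 + 1 = -2, A[1][1] + B[1][1] = 10 + 5 = 15) = -2 (attained at k = 0)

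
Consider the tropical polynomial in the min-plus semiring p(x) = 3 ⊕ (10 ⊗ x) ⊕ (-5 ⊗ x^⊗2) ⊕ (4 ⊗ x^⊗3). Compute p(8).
p(8) = 3

A tropical monomial a ⊗ x^⊗i evaluates to a + i · x. Evaluating each term at x = 8:
  Term 0 contributes 3 + 0 · 8 = 3
  Term 1 contributes 10 + 1 · 8 = 18
  Term 2 contributes -5 + 2 · 8 = 11
  Term 3 contributes 4 + 3 · 8 = 28
p(8) = ⊕ of these = min[3, 18, 11, 28] = 3.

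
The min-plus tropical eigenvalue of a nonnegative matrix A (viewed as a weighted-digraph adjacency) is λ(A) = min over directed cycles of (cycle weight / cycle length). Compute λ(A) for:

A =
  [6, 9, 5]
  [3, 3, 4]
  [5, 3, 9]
λ(A) = 3

Enumerate directed cycles and compute their means (weight / length). Sample:
  cycle 0 → 0: weight = 6, length = 1, mean = 6/1 ≈ 6.000
  cycle 1 → 1: weight = 3, length = 1, mean = 3/1 ≈ 3.000
  cycle 2 → 2: weight = 9, length = 1, mean = 9/1 ≈ 9.000
  cycle 0 → 1 → 0: weight = 12, length = 2, mean = 12/2 ≈ 6.000
  cycle 0 → 2 → 0: weight = 10, length = 2, mean = 10/2 ≈ 5.000
  cycle 1 → 0 → 1: weight = 12, length = 2, mean = 12/2 ≈ 6.000
Minimum mean = 3.000, attained e.g. along the cycle 1 → 1 with weight 3 and length 1. So λ(A) = 3/1 = 3.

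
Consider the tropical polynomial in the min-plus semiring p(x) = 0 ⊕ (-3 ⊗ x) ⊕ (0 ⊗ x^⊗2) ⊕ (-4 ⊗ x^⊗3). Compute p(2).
p(2) = -1

A tropical monomial a ⊗ x^⊗i evaluates to a + i · x. Evaluating each term at x = 2:
  Term 0 contributes 0 + 0 · 2 = 0
  Term 1 contributes -3 + 1 · 2 = -1
  Term 2 contributes 0 + 2 · 2 = 4
  Term 3 contributes -4 + 3 · 2 = 2
p(2) = ⊕ of these = min[0, -1, 4, 2] = -1.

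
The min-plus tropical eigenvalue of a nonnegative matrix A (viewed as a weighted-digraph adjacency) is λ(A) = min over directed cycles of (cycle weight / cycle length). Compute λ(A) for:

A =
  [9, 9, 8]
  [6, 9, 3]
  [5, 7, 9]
λ(A) = 5

Enumerate directed cycles and compute their means (weight / length). Sample:
  cycle 0 → 0: weight = 9, length = 1, mean = 9/1 ≈ 9.000
  cycle 1 → 1: weight = 9, length = 1, mean = 9/1 ≈ 9.000
  cycle 2 → 2: weight = 9, length = 1, mean = 9/1 ≈ 9.000
  cycle 0 → 1 → 0: weight = 15, length = 2, mean = 15/2 ≈ 7.500
  cycle 0 → 2 → 0: weight = 13, length = 2, mean = 13/2 ≈ 6.500
  cycle 1 → 0 → 1: weight = 15, length = 2, mean = 15/2 ≈ 7.500
Minimum mean = 5.000, attained e.g. along the cycle 1 → 2 → 1 with weight 10 and length 2. So λ(A) = 10/2 = 5.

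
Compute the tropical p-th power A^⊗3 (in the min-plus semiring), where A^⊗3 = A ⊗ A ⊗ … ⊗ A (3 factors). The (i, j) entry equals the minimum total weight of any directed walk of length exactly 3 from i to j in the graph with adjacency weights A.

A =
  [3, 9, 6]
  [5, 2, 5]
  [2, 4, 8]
A^⊗3 =
  [9, 12, 12]
  [9, 6, 9]
  [8, 8, 11]

Each entry (A^⊗3)_ij equals the minimum over all length-3 walks i = v_0 → v_1 → … → v_3 = j of Σ_t A[v_t][v_{t+1}]. For example, for (i, j) = (0, 2) we minimise over 9 possible intermediate vertex sequences; the minimum is 12, attained along the walk 0 → 0 → 0 → 2.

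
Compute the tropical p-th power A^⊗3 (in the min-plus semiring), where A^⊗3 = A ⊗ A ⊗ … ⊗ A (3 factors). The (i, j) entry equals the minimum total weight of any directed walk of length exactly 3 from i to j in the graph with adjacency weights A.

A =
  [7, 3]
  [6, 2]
A^⊗3 =
  [11, 7]
  [10, 6]

Each entry (A^⊗3)_ij equals the minimum over all length-3 walks i = v_0 → v_1 → … → v_3 = j of Σ_t A[v_t][v_{t+1}]. For example, for (i, j) = (0, 1) we minimise over 4 possible intermediate vertex sequences; the minimum is 7, attained along the walk 0 → 1 → 1 → 1.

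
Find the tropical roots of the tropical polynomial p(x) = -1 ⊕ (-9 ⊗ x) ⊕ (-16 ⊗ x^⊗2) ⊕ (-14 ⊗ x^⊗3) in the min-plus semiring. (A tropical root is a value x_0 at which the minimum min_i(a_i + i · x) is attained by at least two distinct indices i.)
Roots: {-2, 7, 8}

Each tropical root is a break point of the lower envelope of the lines y = a_i + i · x (there are 4 lines, with slopes 0, 1, ..., 3). Only the lines that attain the minimum somewhere contribute to roots; other lines are dominated. Here the surviving (envelope) indices are i = 3, i = 2, i = 1, i = 0.
Intersections between consecutive envelope lines give the roots: for adjacent envelope indices i < j the intersection is x = (a_i − a_j) / (j − i). Reading off the sorted break points: {-2, 7, 8}.
Verification: at each break x_0, at least two indices attain the minimum of min_i(a_i + i · x_0).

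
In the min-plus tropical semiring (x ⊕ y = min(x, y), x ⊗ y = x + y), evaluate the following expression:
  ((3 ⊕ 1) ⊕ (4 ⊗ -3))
((3 ⊕ 1) ⊕ (4 ⊗ -3)) = 1

Expand innermost to outermost. Recall ⊕ takes the minimum of its arguments and ⊗ takes their sum. Working out the expression ((3 ⊕ 1) ⊕ (4 ⊗ -3)) gives 1.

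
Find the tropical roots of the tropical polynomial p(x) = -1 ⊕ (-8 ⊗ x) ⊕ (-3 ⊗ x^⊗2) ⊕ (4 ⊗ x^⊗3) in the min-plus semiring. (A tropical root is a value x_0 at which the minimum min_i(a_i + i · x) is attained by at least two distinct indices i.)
Roots: {-7, -5, 7}

Each tropical root is a break point of the lower envelope of the lines y = a_i + i · x (there are 4 lines, with slopes 0, 1, ..., 3). Only the lines that attain the minimum somewhere contribute to roots; other lines are dominated. Here the surviving (envelope) indices are i = 3, i = 2, i = 1, i = 0.
Intersections between consecutive envelope lines give the roots: for adjacent envelope indices i < j the intersection is x = (a_i − a_j) / (j − i). Reading off the sorted break points: {-7, -5, 7}.
Verification: at each break x_0, at least two indices attain the minimum of min_i(a_i + i · x_0).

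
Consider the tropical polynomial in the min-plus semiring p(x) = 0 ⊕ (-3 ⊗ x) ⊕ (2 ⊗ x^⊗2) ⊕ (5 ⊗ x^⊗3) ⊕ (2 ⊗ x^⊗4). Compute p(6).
p(6) = 0

A tropical monomial a ⊗ x^⊗i evaluates to a + i · x. Evaluating each term at x = 6:
  Term 0 contributes 0 + 0 · 6 = 0
  Term 1 contributes -3 + 1 · 6 = 3
  Term 2 contributes 2 + 2 · 6 = 14
  Term 3 contributes 5 + 3 · 6 = 23
  Term 4 contributes 2 + 4 · 6 = 26
p(6) = ⊕ of these = min[0, 3, 14, 23, 26] = 0.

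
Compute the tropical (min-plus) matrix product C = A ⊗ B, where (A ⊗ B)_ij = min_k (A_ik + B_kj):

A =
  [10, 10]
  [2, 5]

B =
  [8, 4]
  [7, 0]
A ⊗ B =
  [17, 10]
  [10, 5]

Apply the min-plus product entry-by-entry:
  C[0][0] = min over k of (A[0][0] + B[0][0] = 10 + 8 = 18, A[0][1] + B[1][0] = 10 + 7 = 17) = 17 (attained at k = 1)
  C[0][1] = min over k of (A[0][0] + B[0][1] = 10 + 4 = 14, A[0][1] + B[1][1] = 10 + 0 = 10) = 10 (attained at k = 1)
  C[1][0] = min over k of (A[1][0] + B[0][0] = 2 + 8 = 10, A[1][1] + B[1][0] = 5 + 7 = 12) = 10 (attained at k = 0)
  C[1][1] = min over k of (A[1][0] + B[0][1] = 2 + 4 = 6, A[1][1] + B[1][1] = 5 + 0 = 5) = 5 (attained at k = 1)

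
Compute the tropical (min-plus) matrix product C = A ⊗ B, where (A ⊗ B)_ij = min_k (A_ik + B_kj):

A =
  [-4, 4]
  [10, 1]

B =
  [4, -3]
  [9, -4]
A ⊗ B =
  [0, -7]
  [10, -3]

Apply the min-plus product entry-by-entry:
  C[0][0] = min over k of (A[0][0] + B[0][0] = -4 + 4 = 0, A[0][1] + B[1][0] = 4 + 9 = 13) = 0 (attained at k = 0)
  C[0][1] = min over k of (A[0][0] + B[0][1] = -4 + -3 = -7, A[0][1] + B[1][1] = 4 + -4 = 0) = -7 (attained at k = 0)
  C[1][0] = min over k of (A[1][0] + B[0][0] = 10 + 4 = 14, A[1][1] + B[1][0] = 1 + 9 = 10) = 10 (attained at k = 1)
  C[1][1] = min over k of (A[1][0] + B[0][1] = 10 + -3 = 7, A[1][1] + B[1][1] = 1 + -4 = -3) = -3 (attained at k = 1)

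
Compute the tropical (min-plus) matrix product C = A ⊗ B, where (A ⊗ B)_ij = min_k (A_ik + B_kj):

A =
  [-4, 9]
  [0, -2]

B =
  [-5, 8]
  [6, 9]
A ⊗ B =
  [-9, 4]
  [-5, 7]

Apply the min-plus product entry-by-entry:
  C[0][0] = min over k of (A[0][0] + B[0][0] = -4 + -5 = -9, A[0][1] + B[1][0] = 9 + 6 = 15) = -9 (attained at k = 0)
  C[0][1] = min over k of (A[0][0] + B[0][1] = -4 + 8 = 4, A[0][1] + B[1][1] = 9 + 9 = 18) = 4 (attained at k = 0)
  C[1][0] = min over k of (A[1][0] + B[0][0] = 0 + -5 = -5, A[1][1] + B[1][0] = -2 + 6 = 4) = -5 (attained at k = 0)
  C[1][1] = min over k of (A[1][0] + B[0][1] = 0 + 8 = 8, A[1][1] + B[1][1] = -2 + 9 = 7) = 7 (attained at k = 1)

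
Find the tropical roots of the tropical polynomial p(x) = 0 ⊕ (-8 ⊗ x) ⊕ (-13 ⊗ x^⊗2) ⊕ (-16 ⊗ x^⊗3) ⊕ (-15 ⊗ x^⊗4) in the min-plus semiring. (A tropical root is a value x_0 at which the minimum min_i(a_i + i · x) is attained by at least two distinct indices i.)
Roots: {-1, 3, 5, 8}

Each tropical root is a break point of the lower envelope of the lines y = a_i + i · x (there are 5 lines, with slopes 0, 1, ..., 4). Only the lines that attain the minimum somewhere contribute to roots; other lines are dominated. Here the surviving (envelope) indices are i = 4, i = 3, i = 2, i = 1, i = 0.
Intersections between consecutive envelope lines give the roots: for adjacent envelope indices i < j the intersection is x = (a_i − a_j) / (j − i). Reading off the sorted break points: {-1, 3, 5, 8}.
Verification: at each break x_0, at least two indices attain the minimum of min_i(a_i + i · x_0).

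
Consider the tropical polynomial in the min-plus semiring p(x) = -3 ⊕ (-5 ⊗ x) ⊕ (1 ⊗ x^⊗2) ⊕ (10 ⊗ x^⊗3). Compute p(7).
p(7) = -3

A tropical monomial a ⊗ x^⊗i evaluates to a + i · x. Evaluating each term at x = 7:
  Term 0 contributes -3 + 0 · 7 = -3
  Term 1 contributes -5 + 1 · 7 = 2
  Term 2 contributes 1 + 2 · 7 = 15
  Term 3 contributes 10 + 3 · 7 = 31
p(7) = ⊕ of these = min[-3, 2, 15, 31] = -3.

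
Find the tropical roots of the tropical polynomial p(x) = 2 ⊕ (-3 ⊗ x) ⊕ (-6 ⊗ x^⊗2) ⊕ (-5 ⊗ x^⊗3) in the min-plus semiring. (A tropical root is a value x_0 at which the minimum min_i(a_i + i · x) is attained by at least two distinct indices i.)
Roots: {-1, 3, 5}

Each tropical root is a break point of the lower envelope of the lines y = a_i + i · x (there are 4 lines, with slopes 0, 1, ..., 3). Only the lines that attain the minimum somewhere contribute to roots; other lines are dominated. Here the surviving (envelope) indices are i = 3, i = 2, i = 1, i = 0.
Intersections between consecutive envelope lines give the roots: for adjacent envelope indices i < j the intersection is x = (a_i − a_j) / (j − i). Reading off the sorted break points: {-1, 3, 5}.
Verification: at each break x_0, at least two indices attain the minimum of min_i(a_i + i · x_0).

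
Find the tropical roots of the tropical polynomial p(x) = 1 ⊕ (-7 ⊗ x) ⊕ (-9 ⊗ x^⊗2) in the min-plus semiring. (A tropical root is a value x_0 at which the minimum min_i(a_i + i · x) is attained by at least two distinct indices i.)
Roots: {2, 8}

Each tropical root is a break point of the lower envelope of the lines y = a_i + i · x (there are 3 lines, with slopes 0, 1, ..., 2). Only the lines that attain the minimum somewhere contribute to roots; other lines are dominated. Here the surviving (envelope) indices are i = 2, i = 1, i = 0.
Intersections between consecutive envelope lines give the roots: for adjacent envelope indices i < j the intersection is x = (a_i − a_j) / (j − i). Reading off the sorted break points: {2, 8}.
Verification: at each break x_0, at least two indices attain the minimum of min_i(a_i + i · x_0).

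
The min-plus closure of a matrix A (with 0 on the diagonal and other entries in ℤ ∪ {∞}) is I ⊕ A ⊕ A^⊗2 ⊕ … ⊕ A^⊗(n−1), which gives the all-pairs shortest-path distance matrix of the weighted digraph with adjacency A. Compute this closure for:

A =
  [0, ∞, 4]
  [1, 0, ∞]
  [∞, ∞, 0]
Closure =
  [0, ∞, 4]
  [1, 0, 5]
  [∞, ∞, 0]

This is the Floyd-Warshall all-pairs shortest-path computation. For each intermediate vertex k = 0, 1, …, 2, update dist[i][j] ← min(dist[i][j], dist[i][k] + dist[k][j]). The final matrix gives, for each (i, j), the minimum total weight of any directed path from i to j (possibly empty when i = j).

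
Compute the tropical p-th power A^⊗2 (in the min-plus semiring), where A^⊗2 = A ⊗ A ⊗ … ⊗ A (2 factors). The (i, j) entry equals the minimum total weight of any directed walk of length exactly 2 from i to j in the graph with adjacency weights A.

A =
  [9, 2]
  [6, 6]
A^⊗2 =
  [8, 8]
  [12, 8]

Each entry (A^⊗2)_ij equals the minimum over all length-2 walks i = v_0 → v_1 → … → v_2 = j of Σ_t A[v_t][v_{t+1}]. For example, for (i, j) = (0, 1) we minimise over 2 possible intermediate vertex sequences; the minimum is 8, attained along the walk 0 → 1 → 1.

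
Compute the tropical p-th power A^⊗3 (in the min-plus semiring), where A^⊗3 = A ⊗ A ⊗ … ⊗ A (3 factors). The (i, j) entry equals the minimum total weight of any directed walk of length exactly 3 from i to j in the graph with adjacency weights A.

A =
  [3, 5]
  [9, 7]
A^⊗3 =
  [9, 11]
  [15, 17]

Each entry (A^⊗3)_ij equals the minimum over all length-3 walks i = v_0 → v_1 → … → v_3 = j of Σ_t A[v_t][v_{t+1}]. For example, for (i, j) = (0, 1) we minimise over 4 possible intermediate vertex sequences; the minimum is 11, attained along the walk 0 → 0 → 0 → 1.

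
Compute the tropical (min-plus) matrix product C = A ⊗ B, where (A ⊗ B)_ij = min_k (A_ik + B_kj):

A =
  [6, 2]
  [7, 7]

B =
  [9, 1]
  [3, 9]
A ⊗ B =
  [5, 7]
  [10, 8]

Apply the min-plus product entry-by-entry:
  C[0][0] = min over k of (A[0][0] + B[0][0] = 6 + 9 = 15, A[0][1] + B[1][0] = 2 + 3 = 5) = 5 (attained at k = 1)
  C[0][1] = min over k of (A[0][0] + B[0][1] = 6 + 1 = 7, A[0][1] + B[1][1] = 2 + 9 = 11) = 7 (attained at k = 0)
  C[1][0] = min over k of (A[1][0] + B[0][0] = 7 + 9 = 16, A[1][1] + B[1][0] = 7 + 3 = 10) = 10 (attained at k = 1)
  C[1][1] = min over k of (A[1][0] + B[0][1] = 7 + 1 = 8, A[1][1] + B[1][1] = 7 + 9 = 16) = 8 (attained at k = 0)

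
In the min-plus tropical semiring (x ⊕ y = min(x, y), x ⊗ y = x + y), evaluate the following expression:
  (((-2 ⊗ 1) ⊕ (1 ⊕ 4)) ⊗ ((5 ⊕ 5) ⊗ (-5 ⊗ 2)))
(((-2 ⊗ 1) ⊕ (1 ⊕ 4)) ⊗ ((5 ⊕ 5) ⊗ (-5 ⊗ 2))) = 1

Expand innermost to outermost. Recall ⊕ takes the minimum of its arguments and ⊗ takes their sum. Working out the expression (((-2 ⊗ 1) ⊕ (1 ⊕ 4)) ⊗ ((5 ⊕ 5) ⊗ (-5 ⊗ 2))) gives 1.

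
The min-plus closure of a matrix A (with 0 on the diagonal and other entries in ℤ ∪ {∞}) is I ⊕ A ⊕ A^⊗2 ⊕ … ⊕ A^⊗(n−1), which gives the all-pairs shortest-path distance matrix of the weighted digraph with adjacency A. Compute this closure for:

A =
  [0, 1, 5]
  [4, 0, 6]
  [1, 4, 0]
Closure =
  [0, 1, 5]
  [4, 0, 6]
  [1, 2, 0]

This is the Floyd-Warshall all-pairs shortest-path computation. For each intermediate vertex k = 0, 1, …, 2, update dist[i][j] ← min(dist[i][j], dist[i][k] + dist[k][j]). The final matrix gives, for each (i, j), the minimum total weight of any directed path from i to j (possibly empty when i = j).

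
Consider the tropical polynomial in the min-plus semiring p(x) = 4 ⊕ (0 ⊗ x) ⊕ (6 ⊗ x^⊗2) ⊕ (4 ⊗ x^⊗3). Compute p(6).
p(6) = 4

A tropical monomial a ⊗ x^⊗i evaluates to a + i · x. Evaluating each term at x = 6:
  Term 0 contributes 4 + 0 · 6 = 4
  Term 1 contributes 0 + 1 · 6 = 6
  Term 2 contributes 6 + 2 · 6 = 18
  Term 3 contributes 4 + 3 · 6 = 22
p(6) = ⊕ of these = min[4, 6, 18, 22] = 4.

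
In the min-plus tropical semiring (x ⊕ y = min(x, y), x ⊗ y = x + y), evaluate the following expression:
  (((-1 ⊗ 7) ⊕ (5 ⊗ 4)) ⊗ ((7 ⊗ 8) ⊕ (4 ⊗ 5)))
(((-1 ⊗ 7) ⊕ (5 ⊗ 4)) ⊗ ((7 ⊗ 8) ⊕ (4 ⊗ 5))) = 15

Expand innermost to outermost. Recall ⊕ takes the minimum of its arguments and ⊗ takes their sum. Working out the expression (((-1 ⊗ 7) ⊕ (5 ⊗ 4)) ⊗ ((7 ⊗ 8) ⊕ (4 ⊗ 5))) gives 15.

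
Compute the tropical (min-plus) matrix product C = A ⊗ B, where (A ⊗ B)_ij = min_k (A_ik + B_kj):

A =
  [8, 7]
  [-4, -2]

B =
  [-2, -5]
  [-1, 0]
A ⊗ B =
  [6, 3]
  [-6, -9]

Apply the min-plus product entry-by-entry:
  C[0][0] = min over k of (A[0][0] + B[0][0] = 8 + -2 = 6, A[0][1] + B[1][0] = 7 + -1 = 6) = 6 (attained at k = 0)
  C[0][1] = min over k of (A[0][0] + B[0][1] = 8 + -5 = 3, A[0][1] + B[1][1] = 7 + 0 = 7) = 3 (attained at k = 0)
  C[1][0] = min over k of (A[1][0] + B[0][0] = -4 + -2 = -6, A[1][1] + B[1][0] = -2 + -1 = -3) = -6 (attained at k = 0)
  C[1][1] = min over k of (A[1][0] + B[0][1] = -4 + -5 = -9, A[1][1] + B[1][1] = -2 + 0 = -2) = -9 (attained at k = 0)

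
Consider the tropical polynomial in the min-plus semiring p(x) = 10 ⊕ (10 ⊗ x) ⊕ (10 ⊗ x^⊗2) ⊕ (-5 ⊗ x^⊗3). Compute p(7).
p(7) = 10

A tropical monomial a ⊗ x^⊗i evaluates to a + i · x. Evaluating each term at x = 7:
  Term 0 contributes 10 + 0 · 7 = 10
  Term 1 contributes 10 + 1 · 7 = 17
  Term 2 contributes 10 + 2 · 7 = 24
  Term 3 contributes -5 + 3 · 7 = 16
p(7) = ⊕ of these = min[10, 17, 24, 16] = 10.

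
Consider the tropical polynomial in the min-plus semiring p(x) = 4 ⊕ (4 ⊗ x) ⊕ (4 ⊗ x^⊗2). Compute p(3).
p(3) = 4

A tropical monomial a ⊗ x^⊗i evaluates to a + i · x. Evaluating each term at x = 3:
  Term 0 contributes 4 + 0 · 3 = 4
  Term 1 contributes 4 + 1 · 3 = 7
  Term 2 contributes 4 + 2 · 3 = 10
p(3) = ⊕ of these = min[4, 7, 10] = 4.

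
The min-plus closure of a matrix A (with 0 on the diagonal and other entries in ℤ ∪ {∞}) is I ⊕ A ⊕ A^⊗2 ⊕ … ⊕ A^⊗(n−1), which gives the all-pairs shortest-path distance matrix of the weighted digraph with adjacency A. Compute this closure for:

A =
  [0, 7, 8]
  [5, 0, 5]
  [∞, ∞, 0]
Closure =
  [0, 7, 8]
  [5, 0, 5]
  [∞, ∞, 0]

This is the Floyd-Warshall all-pairs shortest-path computation. For each intermediate vertex k = 0, 1, …, 2, update dist[i][j] ← min(dist[i][j], dist[i][k] + dist[k][j]). The final matrix gives, for each (i, j), the minimum total weight of any directed path from i to j (possibly empty when i = j).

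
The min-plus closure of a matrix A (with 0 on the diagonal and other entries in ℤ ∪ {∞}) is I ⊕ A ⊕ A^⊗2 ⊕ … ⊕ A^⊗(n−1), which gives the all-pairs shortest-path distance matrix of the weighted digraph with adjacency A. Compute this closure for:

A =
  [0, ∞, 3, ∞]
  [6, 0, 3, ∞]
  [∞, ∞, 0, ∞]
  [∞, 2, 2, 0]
Closure =
  [0, ∞, 3, ∞]
  [6, 0, 3, ∞]
  [∞, ∞, 0, ∞]
  [8, 2, 2, 0]

This is the Floyd-Warshall all-pairs shortest-path computation. For each intermediate vertex k = 0, 1, …, 3, update dist[i][j] ← min(dist[i][j], dist[i][k] + dist[k][j]). The final matrix gives, for each (i, j), the minimum total weight of any directed path from i to j (possibly empty when i = j).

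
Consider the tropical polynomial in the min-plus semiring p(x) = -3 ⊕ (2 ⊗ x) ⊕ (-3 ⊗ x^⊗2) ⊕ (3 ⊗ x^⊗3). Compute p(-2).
p(-2) = -7

A tropical monomial a ⊗ x^⊗i evaluates to a + i · x. Evaluating each term at x = -2:
  Term 0 contributes -3 + 0 · -2 = -3
  Term 1 contributes 2 + 1 · -2 = 0
  Term 2 contributes -3 + 2 · -2 = -7
  Term 3 contributes 3 + 3 · -2 = -3
p(-2) = ⊕ of these = min[-3, 0, -7, -3] = -7.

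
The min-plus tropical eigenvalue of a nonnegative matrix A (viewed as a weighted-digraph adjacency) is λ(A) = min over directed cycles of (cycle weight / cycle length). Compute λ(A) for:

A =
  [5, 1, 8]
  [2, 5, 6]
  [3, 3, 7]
λ(A) = 3/2

Enumerate directed cycles and compute their means (weight / length). Sample:
  cycle 0 → 0: weight = 5, length = 1, mean = 5/1 ≈ 5.000
  cycle 1 → 1: weight = 5, length = 1, mean = 5/1 ≈ 5.000
  cycle 2 → 2: weight = 7, length = 1, mean = 7/1 ≈ 7.000
  cycle 0 → 1 → 0: weight = 3, length = 2, mean = 3/2 ≈ 1.500
  cycle 0 → 2 → 0: weight = 11, length = 2, mean = 11/2 ≈ 5.500
  cycle 1 → 0 → 1: weight = 3, length = 2, mean = 3/2 ≈ 1.500
Minimum mean = 1.500, attained e.g. along the cycle 0 → 1 → 0 with weight 3 and length 2. So λ(A) = 3/2 = 3/2.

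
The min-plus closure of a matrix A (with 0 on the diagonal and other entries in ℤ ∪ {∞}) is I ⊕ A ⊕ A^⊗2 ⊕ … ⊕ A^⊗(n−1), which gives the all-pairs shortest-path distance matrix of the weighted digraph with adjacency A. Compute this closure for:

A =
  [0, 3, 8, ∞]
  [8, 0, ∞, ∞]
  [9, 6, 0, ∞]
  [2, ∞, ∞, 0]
Closure =
  [0, 3, 8, ∞]
  [8, 0, 16, ∞]
  [9, 6, 0, ∞]
  [2, 5, 10, 0]

This is the Floyd-Warshall all-pairs shortest-path computation. For each intermediate vertex k = 0, 1, …, 3, update dist[i][j] ← min(dist[i][j], dist[i][k] + dist[k][j]). The final matrix gives, for each (i, j), the minimum total weight of any directed path from i to j (possibly empty when i = j).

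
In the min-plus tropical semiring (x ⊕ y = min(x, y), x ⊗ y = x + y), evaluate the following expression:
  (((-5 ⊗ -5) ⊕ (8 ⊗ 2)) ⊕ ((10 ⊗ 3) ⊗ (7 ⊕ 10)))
(((-5 ⊗ -5) ⊕ (8 ⊗ 2)) ⊕ ((10 ⊗ 3) ⊗ (7 ⊕ 10))) = -10

Expand innermost to outermost. Recall ⊕ takes the minimum of its arguments and ⊗ takes their sum. Working out the expression (((-5 ⊗ -5) ⊕ (8 ⊗ 2)) ⊕ ((10 ⊗ 3) ⊗ (7 ⊕ 10))) gives -10.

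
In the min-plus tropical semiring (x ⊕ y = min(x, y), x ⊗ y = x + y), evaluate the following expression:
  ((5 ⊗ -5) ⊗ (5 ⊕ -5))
((5 ⊗ -5) ⊗ (5 ⊕ -5)) = -5

Expand innermost to outermost. Recall ⊕ takes the minimum of its arguments and ⊗ takes their sum. Working out the expression ((5 ⊗ -5) ⊗ (5 ⊕ -5)) gives -5.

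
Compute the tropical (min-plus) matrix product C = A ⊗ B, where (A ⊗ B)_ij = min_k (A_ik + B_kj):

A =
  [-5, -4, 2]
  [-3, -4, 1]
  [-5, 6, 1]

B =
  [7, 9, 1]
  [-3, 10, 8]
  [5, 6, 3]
A ⊗ B =
  [-7, 4, -4]
  [-7, 6, -2]
  [2, 4, -4]

Apply the min-plus product entry-by-entry:
  C[0][0] = min over k of (A[0][0] + B[0][0] = -5 + 7 = 2, A[0][1] + B[1][0] = -4 + -3 = -7, A[0][2] + B[2][0] = 2 + 5 = 7) = -7 (attained at k = 1)
  C[0][1] = min over k of (A[0][0] + B[0][1] = -5 + 9 = 4, A[0][1] + B[1][1] = -4 + 10 = 6, A[0][2] + B[2][1] = 2 + 6 = 8) = 4 (attained at k = 0)
  C[0][2] = min over k of (A[0][0] + B[0][2] = -5 + 1 = -4, A[0][1] + B[1][2] = -4 + 8 = 4, A[0][2] + B[2][2] = 2 + 3 = 5) = -4 (attained at k = 0)
  C[1][0] = min over k of (A[1][0] + B[0][0] = -3 + 7 = 4, A[1][1] + B[1][0] = -4 + -3 = -7, A[1][2] + B[2][0] = 1 + 5 = 6) = -7 (attained at k = 1)
  C[1][1] = min over k of (A[1][0] + B[0][1] = -3 + 9 = 6, A[1][1] + B[1][1] = -4 + 10 = 6, A[1][2] + B[2][1] = 1 + 6 = 7) = 6 (attained at k = 0)
  C[1][2] = min over k of (A[1][0] + B[0][2] = -3 + 1 = -2, A[1][1] + B[1][2] = -4 + 8 = 4, A[1][2] + B[2][2] = 1 + 3 = 4) = -2 (attained at k = 0)
  C[2][0] = min over k of (A[2][0] + B[0][0] = -5 + 7 = 2, A[2][1] + B[1][0] = 6 + -3 = 3, A[2][2] + B[2][0] = 1 + 5 = 6) = 2 (attained at k = 0)
  C[2][1] = min over k of (A[2][0] + B[0][1] = -5 + 9 = 4, A[2][1] + B[1][1] = 6 + 10 = 16, A[2][2] + B[2][1] = 1 + 6 = 7) = 4 (attained at k = 0)
  C[2][2] = min over k of (A[2][0] + B[0][2] = -5 + 1 = -4, A[2][1] + B[1][2] = 6 + 8 = 14, A[2][2] + B[2][2] = 1 + 3 = 4) = -4 (attained at k = 0)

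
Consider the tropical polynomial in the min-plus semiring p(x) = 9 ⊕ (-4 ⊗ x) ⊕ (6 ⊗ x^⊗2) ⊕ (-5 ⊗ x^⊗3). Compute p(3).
p(3) = -1

A tropical monomial a ⊗ x^⊗i evaluates to a + i · x. Evaluating each term at x = 3:
  Term 0 contributes 9 + 0 · 3 = 9
  Term 1 contributes -4 + 1 · 3 = -1
  Term 2 contributes 6 + 2 · 3 = 12
  Term 3 contributes -5 + 3 · 3 = 4
p(3) = ⊕ of these = min[9, -1, 12, 4] = -1.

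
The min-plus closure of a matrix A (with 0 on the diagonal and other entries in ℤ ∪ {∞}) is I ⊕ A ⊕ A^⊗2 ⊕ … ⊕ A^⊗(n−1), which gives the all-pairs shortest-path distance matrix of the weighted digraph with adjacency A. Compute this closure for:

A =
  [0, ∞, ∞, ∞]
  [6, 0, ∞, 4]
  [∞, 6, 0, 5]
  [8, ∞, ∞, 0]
Closure =
  [0, ∞, ∞, ∞]
  [6, 0, ∞, 4]
  [12, 6, 0, 5]
  [8, ∞, ∞, 0]

This is the Floyd-Warshall all-pairs shortest-path computation. For each intermediate vertex k = 0, 1, …, 3, update dist[i][j] ← min(dist[i][j], dist[i][k] + dist[k][j]). The final matrix gives, for each (i, j), the minimum total weight of any directed path from i to j (possibly empty when i = j).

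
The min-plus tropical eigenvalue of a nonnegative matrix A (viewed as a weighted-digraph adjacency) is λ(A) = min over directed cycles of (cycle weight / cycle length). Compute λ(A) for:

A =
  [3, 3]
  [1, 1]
λ(A) = 1

Enumerate directed cycles and compute their means (weight / length). Sample:
  cycle 0 → 0: weight = 3, length = 1, mean = 3/1 ≈ 3.000
  cycle 1 → 1: weight = 1, length = 1, mean = 1/1 ≈ 1.000
  cycle 0 → 1 → 0: weight = 4, length = 2, mean = 4/2 ≈ 2.000
  cycle 1 → 0 → 1: weight = 4, length = 2, mean = 4/2 ≈ 2.000
Minimum mean = 1.000, attained e.g. along the cycle 1 → 1 with weight 1 and length 1. So λ(A) = 1/1 = 1.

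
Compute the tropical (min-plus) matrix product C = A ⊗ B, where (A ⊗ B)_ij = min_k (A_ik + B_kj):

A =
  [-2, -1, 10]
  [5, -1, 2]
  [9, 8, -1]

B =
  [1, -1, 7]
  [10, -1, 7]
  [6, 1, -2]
A ⊗ B =
  [-1, -3, 5]
  [6, -2, 0]
  [5, 0, -3]

Apply the min-plus product entry-by-entry:
  C[0][0] = min over k of (A[0][0] + B[0][0] = -2 + 1 = -1, A[0][1] + B[1][0] = -1 + 10 = 9, A[0][2] + B[2][0] = 10 + 6 = 16) = -1 (attained at k = 0)
  C[0][1] = min over k of (A[0][0] + B[0][1] = -2 + -1 = -3, A[0][1] + B[1][1] = -1 + -1 = -2, A[0][2] + B[2][1] = 10 + 1 = 11) = -3 (attained at k = 0)
  C[0][2] = min over k of (A[0][0] + B[0][2] = -2 + 7 = 5, A[0][1] + B[1][2] = -1 + 7 = 6, A[0][2] + B[2][2] = 10 + -2 = 8) = 5 (attained at k = 0)
  C[1][0] = min over k of (A[1][0] + B[0][0] = 5 + 1 = 6, A[1][1] + B[1][0] = -1 + 10 = 9, A[1][2] + B[2][0] = 2 + 6 = 8) = 6 (attained at k = 0)
  C[1][1] = min over k of (A[1][0] + B[0][1] = 5 + -1 = 4, A[1][1] + B[1][1] = -1 + -1 = -2, A[1][2] + B[2][1] = 2 + 1 = 3) = -2 (attained at k = 1)
  C[1][2] = min over k of (A[1][0] + B[0][2] = 5 + 7 = 12, A[1][1] + B[1][2] = -1 + 7 = 6, A[1][2] + B[2][2] = 2 + -2 = 0) = 0 (attained at k = 2)
  C[2][0] = min over k of (A[2][0] + B[0][0] = 9 + 1 = 10, A[2][1] + B[1][0] = 8 + 10 = 18, A[2][2] + B[2][0] = -1 + 6 = 5) = 5 (attained at k = 2)
  C[2][1] = min over k of (A[2][0] + B[0][1] = 9 + -1 = 8, A[2][1] + B[1][1] = 8 + -1 = 7, A[2][2] + B[2][1] = -1 + 1 = 0) = 0 (attained at k = 2)
  C[2][2] = min over k of (A[2][0] + B[0][2] = 9 + 7 = 16, A[2][1] + B[1][2] = 8 + 7 = 15, A[2][2] + B[2][2] = -1 + -2 = -3) = -3 (attained at k = 2)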